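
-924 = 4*(- 231 )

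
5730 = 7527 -1797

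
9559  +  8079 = 17638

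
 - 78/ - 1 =78/1 = 78.00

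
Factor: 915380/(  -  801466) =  - 457690/400733 = - 2^1*5^1*37^1*53^( - 1)*1237^1*7561^( - 1)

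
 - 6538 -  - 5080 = - 1458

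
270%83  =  21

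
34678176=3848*9012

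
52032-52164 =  - 132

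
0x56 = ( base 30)2q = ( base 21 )42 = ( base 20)46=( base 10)86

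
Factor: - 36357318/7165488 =- 6059553/1194248 = - 2^(  -  3 )*3^1*11^( - 1 )*41^(  -  1)*331^( - 1) *2019851^1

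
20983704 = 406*51684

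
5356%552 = 388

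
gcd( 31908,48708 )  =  12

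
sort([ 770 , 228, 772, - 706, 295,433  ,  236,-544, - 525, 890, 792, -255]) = [  -  706, - 544,  -  525, - 255, 228,236, 295, 433, 770, 772, 792, 890 ]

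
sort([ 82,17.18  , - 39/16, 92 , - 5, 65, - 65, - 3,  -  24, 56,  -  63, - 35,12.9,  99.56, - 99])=[ - 99, - 65, - 63, - 35, - 24,-5 , - 3, - 39/16,  12.9, 17.18,56,65, 82,92,99.56 ]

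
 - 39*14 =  - 546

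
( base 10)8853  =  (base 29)af8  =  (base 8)21225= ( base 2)10001010010101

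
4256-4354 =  -98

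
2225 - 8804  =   - 6579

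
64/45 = 64/45 = 1.42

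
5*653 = 3265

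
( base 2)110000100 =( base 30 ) CS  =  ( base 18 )13A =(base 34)be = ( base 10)388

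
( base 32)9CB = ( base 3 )111011222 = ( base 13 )44B4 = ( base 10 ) 9611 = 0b10010110001011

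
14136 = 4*3534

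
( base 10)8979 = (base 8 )21423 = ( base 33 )883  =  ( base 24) FE3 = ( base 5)241404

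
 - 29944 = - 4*7486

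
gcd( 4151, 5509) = 7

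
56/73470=28/36735 =0.00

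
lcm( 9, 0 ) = 0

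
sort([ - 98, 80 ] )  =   [ - 98, 80 ] 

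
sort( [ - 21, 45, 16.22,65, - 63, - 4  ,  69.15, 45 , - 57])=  [-63, - 57,-21, - 4 , 16.22 , 45,45,65, 69.15 ] 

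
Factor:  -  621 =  - 3^3*23^1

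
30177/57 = 529+8/19=529.42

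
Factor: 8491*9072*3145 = 242260457040 = 2^4*3^4*5^1*7^2*17^1*37^1*1213^1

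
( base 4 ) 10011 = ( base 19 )de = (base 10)261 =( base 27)9I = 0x105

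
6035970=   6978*865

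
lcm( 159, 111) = 5883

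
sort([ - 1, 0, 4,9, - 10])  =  [ -10, - 1,0,4,9 ] 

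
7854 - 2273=5581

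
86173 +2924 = 89097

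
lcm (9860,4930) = 9860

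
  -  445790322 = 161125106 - 606915428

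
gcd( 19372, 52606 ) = 58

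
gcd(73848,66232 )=136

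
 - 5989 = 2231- 8220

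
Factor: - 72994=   -2^1 * 36497^1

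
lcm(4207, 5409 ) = 37863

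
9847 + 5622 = 15469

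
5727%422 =241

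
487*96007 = 46755409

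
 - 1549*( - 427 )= 661423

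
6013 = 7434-1421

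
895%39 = 37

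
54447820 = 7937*6860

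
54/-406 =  - 1 + 176/203 = - 0.13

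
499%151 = 46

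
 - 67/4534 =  - 67/4534 = - 0.01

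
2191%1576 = 615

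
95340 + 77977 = 173317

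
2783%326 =175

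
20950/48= 436 + 11/24  =  436.46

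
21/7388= 21/7388 = 0.00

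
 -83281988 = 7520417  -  90802405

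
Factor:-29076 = -2^2*3^1*2423^1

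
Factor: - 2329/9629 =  - 17^1*137^1*9629^(-1) 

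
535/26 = 20+15/26 = 20.58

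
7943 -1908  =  6035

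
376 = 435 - 59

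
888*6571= 5835048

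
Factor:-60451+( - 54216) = -7^1*16381^1 = - 114667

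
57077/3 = 19025+ 2/3 = 19025.67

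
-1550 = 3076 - 4626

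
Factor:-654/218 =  - 3^1 = - 3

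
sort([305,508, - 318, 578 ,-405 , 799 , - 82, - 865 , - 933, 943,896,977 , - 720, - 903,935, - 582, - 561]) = [ - 933 ,  -  903 , - 865, -720, -582, - 561,- 405 , - 318, - 82, 305, 508,578,799, 896, 935,943,977 ]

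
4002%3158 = 844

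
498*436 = 217128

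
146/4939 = 146/4939 =0.03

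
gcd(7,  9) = 1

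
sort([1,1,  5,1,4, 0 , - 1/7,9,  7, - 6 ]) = [ - 6, - 1/7,0, 1,1,1,4,  5,7,9 ] 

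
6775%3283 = 209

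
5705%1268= 633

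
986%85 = 51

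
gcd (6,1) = 1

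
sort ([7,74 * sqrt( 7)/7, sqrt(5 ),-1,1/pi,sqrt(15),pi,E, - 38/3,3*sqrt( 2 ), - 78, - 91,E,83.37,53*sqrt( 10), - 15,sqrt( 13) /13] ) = [ -91, - 78, -15, - 38/3, - 1,sqrt( 13)/13 , 1/pi,sqrt ( 5 ),E , E,pi , sqrt(15),3* sqrt( 2), 7,74*sqrt ( 7)/7,83.37,53*sqrt( 10)]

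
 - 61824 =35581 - 97405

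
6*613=3678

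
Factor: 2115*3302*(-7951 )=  - 2^1 * 3^2*5^1*13^1*47^1*127^1*7951^1 = - 55527637230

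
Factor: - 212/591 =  - 2^2*3^( -1)*53^1*197^(-1 )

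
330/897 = 110/299 = 0.37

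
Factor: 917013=3^1*61^1*5011^1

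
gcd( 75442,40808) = 2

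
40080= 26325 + 13755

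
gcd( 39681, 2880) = 9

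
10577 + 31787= 42364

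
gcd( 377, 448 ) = 1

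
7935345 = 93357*85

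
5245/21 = 5245/21  =  249.76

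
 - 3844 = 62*( - 62)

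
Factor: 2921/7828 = 2^(  -  2)*19^( - 1)*23^1*103^(  -  1)*127^1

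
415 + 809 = 1224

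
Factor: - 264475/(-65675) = 149/37 = 37^( - 1)*149^1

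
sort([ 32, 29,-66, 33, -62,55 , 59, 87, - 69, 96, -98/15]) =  [ - 69, - 66, - 62, - 98/15, 29, 32, 33,55,59, 87,96]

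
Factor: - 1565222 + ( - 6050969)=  - 7616191 = - 11^1 * 37^1 * 18713^1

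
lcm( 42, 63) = 126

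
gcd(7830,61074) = 1566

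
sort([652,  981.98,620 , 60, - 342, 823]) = [ - 342,  60,  620, 652,823 , 981.98]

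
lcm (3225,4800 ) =206400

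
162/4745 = 162/4745 = 0.03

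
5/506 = 5/506 = 0.01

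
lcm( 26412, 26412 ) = 26412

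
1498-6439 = -4941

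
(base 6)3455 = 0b1100111011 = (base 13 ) 4B8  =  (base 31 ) ql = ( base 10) 827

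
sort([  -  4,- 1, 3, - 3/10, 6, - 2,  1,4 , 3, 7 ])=[ - 4, - 2, - 1, - 3/10, 1, 3, 3, 4,  6,  7]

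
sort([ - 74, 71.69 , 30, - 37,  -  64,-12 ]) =[ - 74, - 64, - 37 , - 12,  30, 71.69 ] 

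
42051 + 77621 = 119672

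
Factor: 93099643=7^1*13^1 *41^1*24953^1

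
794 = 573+221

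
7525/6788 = 1 + 737/6788 = 1.11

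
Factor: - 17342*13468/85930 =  - 8983156/3305 = - 2^2*5^( - 1)*7^1*13^1*23^1 * 29^1*37^1*661^( - 1)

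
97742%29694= 8660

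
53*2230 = 118190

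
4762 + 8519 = 13281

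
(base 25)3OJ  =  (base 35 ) 219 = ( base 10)2494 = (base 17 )8ac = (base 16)9be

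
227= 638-411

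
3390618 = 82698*41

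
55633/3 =18544 + 1/3  =  18544.33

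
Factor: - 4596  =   - 2^2*3^1*383^1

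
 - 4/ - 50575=4/50575 = 0.00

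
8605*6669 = 57386745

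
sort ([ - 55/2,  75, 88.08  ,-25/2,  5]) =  [ - 55/2, - 25/2, 5, 75, 88.08]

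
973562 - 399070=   574492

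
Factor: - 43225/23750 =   -  91/50 = - 2^( - 1)*5^(-2 )* 7^1*13^1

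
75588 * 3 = 226764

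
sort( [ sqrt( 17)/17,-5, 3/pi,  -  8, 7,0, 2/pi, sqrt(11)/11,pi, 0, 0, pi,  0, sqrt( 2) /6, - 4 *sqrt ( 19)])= [ - 4*sqrt (19), - 8, - 5, 0,  0 , 0 , 0 , sqrt(2)/6,sqrt( 17 )/17, sqrt(11)/11, 2/pi, 3/pi, pi, pi, 7 ] 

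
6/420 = 1/70=0.01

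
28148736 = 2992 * 9408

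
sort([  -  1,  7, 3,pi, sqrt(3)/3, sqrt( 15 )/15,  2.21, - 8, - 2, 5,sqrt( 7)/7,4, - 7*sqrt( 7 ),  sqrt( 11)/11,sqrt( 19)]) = [ - 7 * sqrt( 7), - 8  , - 2, - 1 , sqrt( 15)/15, sqrt (11)/11, sqrt(7)/7, sqrt ( 3 )/3,2.21,3,  pi, 4,sqrt( 19),5,7]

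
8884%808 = 804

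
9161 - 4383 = 4778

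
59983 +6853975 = 6913958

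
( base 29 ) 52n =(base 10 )4286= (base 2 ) 1000010111110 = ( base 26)68M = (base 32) 45u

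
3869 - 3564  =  305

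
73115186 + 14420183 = 87535369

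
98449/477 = 98449/477 = 206.39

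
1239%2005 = 1239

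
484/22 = 22 = 22.00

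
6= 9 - 3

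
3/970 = 3/970 = 0.00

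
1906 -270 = 1636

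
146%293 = 146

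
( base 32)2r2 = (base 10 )2914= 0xB62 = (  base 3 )10222221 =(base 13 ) 1432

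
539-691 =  - 152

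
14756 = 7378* 2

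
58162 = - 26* ( - 2237 ) 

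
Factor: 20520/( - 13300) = - 54/35 = - 2^1*3^3*5^( - 1)*7^( - 1)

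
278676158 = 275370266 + 3305892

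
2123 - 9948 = -7825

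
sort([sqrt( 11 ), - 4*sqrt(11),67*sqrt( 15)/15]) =[ - 4*sqrt( 11),sqrt( 11 ),67*sqrt (15)/15]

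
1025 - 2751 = -1726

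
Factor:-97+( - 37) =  - 134= - 2^1 * 67^1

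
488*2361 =1152168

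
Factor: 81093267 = 3^2*107^2*787^1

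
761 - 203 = 558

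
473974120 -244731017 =229243103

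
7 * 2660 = 18620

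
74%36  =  2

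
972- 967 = 5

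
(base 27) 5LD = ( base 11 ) 31a1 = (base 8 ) 10201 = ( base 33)3T1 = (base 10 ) 4225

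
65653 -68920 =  - 3267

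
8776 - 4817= 3959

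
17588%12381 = 5207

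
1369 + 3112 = 4481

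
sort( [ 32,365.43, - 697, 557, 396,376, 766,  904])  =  [ - 697,  32,365.43,  376,  396,557, 766,  904 ] 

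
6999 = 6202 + 797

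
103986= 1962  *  53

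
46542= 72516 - 25974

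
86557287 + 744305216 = 830862503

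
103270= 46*2245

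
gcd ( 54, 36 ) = 18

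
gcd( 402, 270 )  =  6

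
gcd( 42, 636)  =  6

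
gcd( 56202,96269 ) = 1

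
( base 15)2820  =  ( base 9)12683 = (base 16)2184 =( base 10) 8580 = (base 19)14EB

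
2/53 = 2/53 = 0.04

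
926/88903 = 926/88903 =0.01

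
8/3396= 2/849=0.00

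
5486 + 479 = 5965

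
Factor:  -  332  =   - 2^2 * 83^1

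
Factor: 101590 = 2^1*5^1*10159^1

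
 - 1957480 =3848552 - 5806032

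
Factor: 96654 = 2^1*3^1*89^1*181^1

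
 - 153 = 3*( - 51 )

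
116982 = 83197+33785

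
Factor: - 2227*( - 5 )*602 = 2^1*5^1 * 7^1*17^1 * 43^1*131^1 = 6703270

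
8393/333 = 25 + 68/333 = 25.20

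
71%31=9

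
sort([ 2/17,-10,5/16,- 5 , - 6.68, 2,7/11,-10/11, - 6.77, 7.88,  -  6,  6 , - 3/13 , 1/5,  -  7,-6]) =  [ - 10, -7, - 6.77,  -  6.68, - 6, - 6, - 5,-10/11,-3/13,2/17,1/5,  5/16,  7/11,2,6, 7.88]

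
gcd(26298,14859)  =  9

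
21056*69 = 1452864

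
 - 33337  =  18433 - 51770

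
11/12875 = 11/12875  =  0.00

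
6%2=0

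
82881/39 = 27627/13  =  2125.15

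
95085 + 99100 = 194185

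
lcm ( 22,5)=110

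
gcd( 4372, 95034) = 2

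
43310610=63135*686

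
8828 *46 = 406088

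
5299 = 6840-1541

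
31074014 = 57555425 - 26481411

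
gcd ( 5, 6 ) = 1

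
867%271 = 54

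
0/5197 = 0 = 0.00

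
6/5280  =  1/880 = 0.00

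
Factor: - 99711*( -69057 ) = 3^6*1231^1*7673^1 = 6885742527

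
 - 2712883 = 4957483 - 7670366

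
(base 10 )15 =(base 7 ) 21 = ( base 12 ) 13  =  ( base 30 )f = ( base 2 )1111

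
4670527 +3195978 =7866505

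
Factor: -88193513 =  - 151^1*584063^1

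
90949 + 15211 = 106160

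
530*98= 51940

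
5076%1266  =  12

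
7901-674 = 7227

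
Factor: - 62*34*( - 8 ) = 16864 = 2^5 * 17^1*31^1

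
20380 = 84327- 63947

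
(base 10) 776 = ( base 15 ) 36B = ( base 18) 272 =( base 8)1410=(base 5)11101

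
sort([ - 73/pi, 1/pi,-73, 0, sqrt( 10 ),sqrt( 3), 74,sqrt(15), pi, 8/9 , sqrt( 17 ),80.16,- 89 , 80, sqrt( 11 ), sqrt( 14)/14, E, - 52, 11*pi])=[ - 89, - 73,-52, - 73/pi, 0, sqrt(14 )/14, 1/pi, 8/9, sqrt( 3 ) , E  ,  pi, sqrt( 10 ), sqrt (11), sqrt( 15 ), sqrt( 17),11*pi, 74, 80, 80.16]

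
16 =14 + 2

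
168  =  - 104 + 272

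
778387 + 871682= 1650069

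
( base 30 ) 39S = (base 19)85F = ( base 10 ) 2998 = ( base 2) 101110110110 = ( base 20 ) 79i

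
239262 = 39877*6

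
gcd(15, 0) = 15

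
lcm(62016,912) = 62016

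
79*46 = 3634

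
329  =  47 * 7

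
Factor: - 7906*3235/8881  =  - 25575910/8881   =  - 2^1*5^1*59^1 * 67^1* 83^( - 1 )*107^ (-1 )*647^1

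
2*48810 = 97620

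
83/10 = 83/10 =8.30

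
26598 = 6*4433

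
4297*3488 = 14987936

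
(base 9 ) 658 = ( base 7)1400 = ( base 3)201222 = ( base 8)1033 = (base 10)539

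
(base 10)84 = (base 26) 36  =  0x54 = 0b1010100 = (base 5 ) 314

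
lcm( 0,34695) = 0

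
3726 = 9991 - 6265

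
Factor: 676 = 2^2*13^2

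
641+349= 990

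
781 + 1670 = 2451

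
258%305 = 258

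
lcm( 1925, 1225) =13475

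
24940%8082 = 694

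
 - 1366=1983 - 3349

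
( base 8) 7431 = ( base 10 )3865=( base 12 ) 22A1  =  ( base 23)771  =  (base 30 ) 48P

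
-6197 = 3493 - 9690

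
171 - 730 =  - 559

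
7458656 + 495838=7954494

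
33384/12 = 2782 = 2782.00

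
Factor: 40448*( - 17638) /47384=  - 89177728/5923  =  - 2^7*79^1*5923^(-1 )*8819^1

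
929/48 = 929/48 = 19.35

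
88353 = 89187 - 834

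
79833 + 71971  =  151804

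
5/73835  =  1/14767 = 0.00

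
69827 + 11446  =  81273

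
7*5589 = 39123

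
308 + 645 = 953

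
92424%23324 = 22452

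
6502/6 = 3251/3  =  1083.67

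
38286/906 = 42 + 39/151 = 42.26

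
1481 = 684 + 797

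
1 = 1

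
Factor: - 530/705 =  - 2^1*3^(  -  1) * 47^ ( - 1) * 53^1  =  - 106/141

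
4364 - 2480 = 1884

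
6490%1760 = 1210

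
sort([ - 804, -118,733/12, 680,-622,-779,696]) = [ - 804, - 779, - 622,  -  118, 733/12, 680, 696 ] 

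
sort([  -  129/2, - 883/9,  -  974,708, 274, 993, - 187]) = [- 974, - 187, - 883/9, - 129/2,274,  708, 993]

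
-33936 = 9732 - 43668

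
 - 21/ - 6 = 7/2 = 3.50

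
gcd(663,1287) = 39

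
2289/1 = 2289 = 2289.00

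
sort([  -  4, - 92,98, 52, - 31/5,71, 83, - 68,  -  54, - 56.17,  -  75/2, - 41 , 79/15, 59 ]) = [  -  92, - 68, - 56.17,-54,  -  41 ,  -  75/2,- 31/5, - 4,79/15,52,59, 71,83, 98]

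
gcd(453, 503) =1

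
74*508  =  37592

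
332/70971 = 332/70971 = 0.00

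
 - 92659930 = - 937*98890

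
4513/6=752 + 1/6 =752.17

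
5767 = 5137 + 630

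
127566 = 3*42522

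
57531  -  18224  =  39307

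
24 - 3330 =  - 3306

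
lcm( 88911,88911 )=88911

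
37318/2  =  18659 =18659.00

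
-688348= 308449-996797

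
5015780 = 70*71654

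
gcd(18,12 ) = 6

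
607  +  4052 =4659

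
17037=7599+9438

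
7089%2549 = 1991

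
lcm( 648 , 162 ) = 648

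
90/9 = 10 = 10.00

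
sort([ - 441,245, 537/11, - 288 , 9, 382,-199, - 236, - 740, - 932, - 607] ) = [ - 932,-740, - 607,-441, - 288, - 236, - 199,9,  537/11,245,382]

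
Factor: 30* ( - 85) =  - 2^1*3^1*5^2*17^1 = - 2550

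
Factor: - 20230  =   - 2^1 * 5^1*7^1*17^2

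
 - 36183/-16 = 2261 +7/16 =2261.44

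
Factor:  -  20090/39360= - 49/96 = - 2^( - 5) * 3^(-1) * 7^2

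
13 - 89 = -76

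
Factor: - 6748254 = -2^1*3^2*374903^1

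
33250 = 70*475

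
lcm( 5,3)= 15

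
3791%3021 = 770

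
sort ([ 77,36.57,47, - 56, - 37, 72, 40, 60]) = [ -56, - 37 , 36.57, 40, 47, 60, 72, 77]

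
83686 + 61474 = 145160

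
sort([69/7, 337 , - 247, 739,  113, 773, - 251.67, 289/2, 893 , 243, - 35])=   [-251.67, - 247, - 35, 69/7, 113, 289/2 , 243,  337, 739 , 773,893]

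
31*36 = 1116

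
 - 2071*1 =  - 2071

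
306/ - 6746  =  -1 + 3220/3373 = - 0.05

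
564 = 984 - 420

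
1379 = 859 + 520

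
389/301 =1+88/301= 1.29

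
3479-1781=1698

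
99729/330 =302 + 23/110 = 302.21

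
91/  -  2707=  -  91/2707 = -0.03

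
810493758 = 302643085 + 507850673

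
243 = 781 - 538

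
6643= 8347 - 1704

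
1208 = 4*302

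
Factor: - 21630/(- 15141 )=10/7 =2^1 * 5^1*7^( - 1)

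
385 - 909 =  - 524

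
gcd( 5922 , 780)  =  6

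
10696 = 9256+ 1440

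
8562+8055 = 16617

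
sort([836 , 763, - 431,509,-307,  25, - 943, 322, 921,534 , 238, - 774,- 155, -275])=[  -  943,-774 , - 431,-307,- 275, - 155, 25,238, 322, 509,534, 763,836, 921 ] 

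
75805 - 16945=58860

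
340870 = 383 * 890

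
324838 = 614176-289338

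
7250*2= 14500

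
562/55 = 562/55 =10.22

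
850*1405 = 1194250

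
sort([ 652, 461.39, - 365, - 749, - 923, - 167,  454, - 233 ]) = [ - 923,-749 , - 365,-233, - 167,454, 461.39 , 652]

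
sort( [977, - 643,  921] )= [ - 643, 921,977]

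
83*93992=7801336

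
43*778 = 33454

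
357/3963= 119/1321 =0.09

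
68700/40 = 3435/2= 1717.50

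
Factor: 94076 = 2^2 * 29^1*811^1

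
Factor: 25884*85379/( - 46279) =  - 2^2*3^2*7^1*719^1 * 12197^1*46279^( - 1 ) = - 2209950036/46279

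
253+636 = 889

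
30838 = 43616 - 12778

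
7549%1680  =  829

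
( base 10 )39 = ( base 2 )100111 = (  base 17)25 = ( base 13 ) 30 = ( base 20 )1J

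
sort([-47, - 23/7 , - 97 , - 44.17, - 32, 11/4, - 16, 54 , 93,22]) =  [-97, - 47, - 44.17, - 32 , - 16,-23/7,11/4 , 22,54 , 93] 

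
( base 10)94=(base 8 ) 136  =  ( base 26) 3G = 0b1011110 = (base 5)334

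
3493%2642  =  851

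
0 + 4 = 4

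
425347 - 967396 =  - 542049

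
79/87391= 79/87391 = 0.00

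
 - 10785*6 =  - 64710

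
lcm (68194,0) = 0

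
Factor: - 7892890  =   - 2^1*5^1*79^1*97^1*103^1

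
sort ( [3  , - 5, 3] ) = [ - 5,  3, 3]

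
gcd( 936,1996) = 4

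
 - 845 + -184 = -1029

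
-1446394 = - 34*42541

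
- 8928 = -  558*16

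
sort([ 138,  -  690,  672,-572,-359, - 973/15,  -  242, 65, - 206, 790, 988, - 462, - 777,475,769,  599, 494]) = [ - 777, - 690, - 572,-462,-359, - 242, - 206,-973/15,65 , 138, 475,494, 599, 672, 769,790, 988 ] 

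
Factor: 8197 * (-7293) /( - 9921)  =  19926907/3307=7^1*11^1 * 13^1*17^1*1171^1*3307^( - 1 )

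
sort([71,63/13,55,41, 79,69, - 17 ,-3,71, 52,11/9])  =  [ - 17,-3,11/9,63/13,41 , 52,55, 69 , 71, 71, 79]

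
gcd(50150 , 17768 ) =2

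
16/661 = 16/661 =0.02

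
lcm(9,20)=180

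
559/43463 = 559/43463 = 0.01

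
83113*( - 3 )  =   - 249339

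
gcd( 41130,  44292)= 6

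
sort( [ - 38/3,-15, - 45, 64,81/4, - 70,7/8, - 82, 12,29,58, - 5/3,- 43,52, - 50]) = [-82, - 70, - 50, - 45, - 43, - 15, - 38/3, - 5/3,7/8,12,81/4,29,52,  58,64] 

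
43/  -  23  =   - 2  +  3/23 = - 1.87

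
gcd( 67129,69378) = 1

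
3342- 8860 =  - 5518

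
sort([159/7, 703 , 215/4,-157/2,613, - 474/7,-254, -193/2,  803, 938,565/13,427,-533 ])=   [ - 533,-254, - 193/2, - 157/2, - 474/7,159/7,565/13,215/4,427,613,703 , 803,938] 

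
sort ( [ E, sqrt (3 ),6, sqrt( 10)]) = [ sqrt(3),E, sqrt(10), 6]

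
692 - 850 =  - 158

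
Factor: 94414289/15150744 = 2^( - 3) * 3^( - 2)*7^ ( - 1)*23^ ( - 1) * 1307^ ( - 1)*3137^1*30097^1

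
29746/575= 51 + 421/575 = 51.73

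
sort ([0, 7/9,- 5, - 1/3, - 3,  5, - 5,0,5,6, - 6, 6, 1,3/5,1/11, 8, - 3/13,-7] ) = [ - 7 , - 6, - 5, - 5, - 3, - 1/3, - 3/13, 0, 0, 1/11, 3/5,7/9, 1, 5, 5,6, 6,8 ]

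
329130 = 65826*5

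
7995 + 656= 8651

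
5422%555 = 427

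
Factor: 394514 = 2^1*197257^1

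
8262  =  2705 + 5557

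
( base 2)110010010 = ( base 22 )I6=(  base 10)402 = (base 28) ea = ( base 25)g2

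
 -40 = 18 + -58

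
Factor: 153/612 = 2^ ( - 2) = 1/4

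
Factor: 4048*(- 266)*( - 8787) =2^5 * 3^1*7^1*11^1* 19^1*23^1*29^1 * 101^1  =  9461560416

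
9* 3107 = 27963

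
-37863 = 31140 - 69003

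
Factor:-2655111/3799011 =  - 885037/1266337 = - 17^1 * 79^1*659^1*1266337^( - 1 )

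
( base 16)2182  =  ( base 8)20602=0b10000110000010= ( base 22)HFK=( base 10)8578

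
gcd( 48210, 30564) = 6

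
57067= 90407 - 33340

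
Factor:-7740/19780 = -3^2*23^( - 1 ) = -9/23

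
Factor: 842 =2^1*421^1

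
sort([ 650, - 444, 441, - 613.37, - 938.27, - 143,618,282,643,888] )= [  -  938.27  , -613.37, - 444,-143,282,441,618,643,650, 888 ] 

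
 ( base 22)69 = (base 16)8d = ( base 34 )45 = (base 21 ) 6f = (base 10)141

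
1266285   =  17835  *71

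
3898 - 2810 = 1088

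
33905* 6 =203430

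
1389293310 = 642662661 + 746630649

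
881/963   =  881/963  =  0.91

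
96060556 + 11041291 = 107101847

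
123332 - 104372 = 18960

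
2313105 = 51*45355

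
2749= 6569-3820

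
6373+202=6575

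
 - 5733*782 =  - 4483206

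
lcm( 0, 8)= 0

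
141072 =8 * 17634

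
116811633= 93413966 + 23397667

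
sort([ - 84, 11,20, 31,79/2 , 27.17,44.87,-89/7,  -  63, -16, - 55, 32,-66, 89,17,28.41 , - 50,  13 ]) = [-84 ,-66,  -  63, - 55, - 50,-16  ,-89/7,11,13,17 , 20,27.17 , 28.41,31,  32,79/2 , 44.87 , 89 ]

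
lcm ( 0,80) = 0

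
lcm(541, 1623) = 1623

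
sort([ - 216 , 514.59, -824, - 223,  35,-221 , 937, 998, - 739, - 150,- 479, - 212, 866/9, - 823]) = [ - 824,- 823 ,  -  739,- 479,- 223, - 221,  -  216,-212, - 150, 35, 866/9,514.59,937, 998]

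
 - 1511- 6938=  - 8449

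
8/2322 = 4/1161 = 0.00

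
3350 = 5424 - 2074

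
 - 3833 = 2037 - 5870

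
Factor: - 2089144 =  - 2^3*113^1*2311^1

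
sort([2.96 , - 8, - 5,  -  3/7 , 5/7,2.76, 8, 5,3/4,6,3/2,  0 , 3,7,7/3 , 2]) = [-8, - 5, - 3/7, 0,5/7,3/4,3/2,2, 7/3,  2.76, 2.96,3,5 , 6, 7, 8]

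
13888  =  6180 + 7708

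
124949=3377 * 37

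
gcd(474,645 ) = 3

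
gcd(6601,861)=287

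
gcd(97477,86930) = 1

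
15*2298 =34470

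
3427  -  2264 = 1163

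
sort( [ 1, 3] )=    [ 1, 3 ]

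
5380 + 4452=9832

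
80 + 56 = 136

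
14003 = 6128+7875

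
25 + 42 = 67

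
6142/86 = 3071/43 =71.42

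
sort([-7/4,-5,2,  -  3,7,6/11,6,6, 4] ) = [  -  5, - 3, - 7/4, 6/11, 2, 4,6,6 , 7 ]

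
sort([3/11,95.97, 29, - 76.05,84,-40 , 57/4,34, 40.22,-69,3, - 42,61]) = [ - 76.05, - 69,- 42,  -  40,3/11, 3,57/4,29, 34 , 40.22,61,  84, 95.97]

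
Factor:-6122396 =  - 2^2*7^1*218657^1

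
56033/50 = 56033/50 =1120.66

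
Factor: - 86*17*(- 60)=87720= 2^3*3^1*5^1*17^1*43^1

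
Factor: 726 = 2^1*3^1*11^2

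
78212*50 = 3910600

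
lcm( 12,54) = 108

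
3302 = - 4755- - 8057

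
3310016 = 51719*64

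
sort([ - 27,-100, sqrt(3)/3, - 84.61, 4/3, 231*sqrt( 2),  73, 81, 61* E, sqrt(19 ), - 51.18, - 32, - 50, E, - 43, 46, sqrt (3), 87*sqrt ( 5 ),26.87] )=[  -  100, - 84.61,-51.18,-50,  -  43,- 32, - 27,  sqrt(3)/3, 4/3,  sqrt (3 ),E,sqrt(19 ), 26.87, 46,73, 81 , 61*E , 87*sqrt ( 5), 231*sqrt( 2 )]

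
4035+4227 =8262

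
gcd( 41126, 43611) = 1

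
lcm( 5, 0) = 0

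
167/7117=167/7117= 0.02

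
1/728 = 1/728 =0.00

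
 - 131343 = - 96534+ - 34809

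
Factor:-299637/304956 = - 169/172= -2^( - 2)*13^2*43^(-1 )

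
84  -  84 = 0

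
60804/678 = 10134/113 = 89.68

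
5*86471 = 432355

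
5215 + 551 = 5766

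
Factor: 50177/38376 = 2^( - 3) * 3^ (  -  2 ) *13^( - 1) * 41^( - 1)*50177^1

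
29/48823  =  29/48823 = 0.00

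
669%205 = 54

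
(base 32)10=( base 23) 19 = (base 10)32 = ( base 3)1012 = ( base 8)40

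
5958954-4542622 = 1416332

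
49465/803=61  +  482/803=   61.60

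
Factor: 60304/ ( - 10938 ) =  - 30152/5469= - 2^3*3^(-1 )*1823^(- 1 )*3769^1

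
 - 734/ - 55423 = 734/55423 = 0.01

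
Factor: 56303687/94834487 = 31^(- 1)*71^( - 1 )*3917^( - 1)*5118517^1 = 5118517/8621317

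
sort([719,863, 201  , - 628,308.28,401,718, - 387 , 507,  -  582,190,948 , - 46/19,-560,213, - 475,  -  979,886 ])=[ - 979,-628 , - 582, - 560 , - 475, - 387, - 46/19, 190,201,213,308.28,401,507,718,719,863,886, 948 ] 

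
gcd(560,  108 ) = 4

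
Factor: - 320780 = -2^2*5^1*43^1*373^1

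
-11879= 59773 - 71652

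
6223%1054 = 953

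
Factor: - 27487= - 27487^1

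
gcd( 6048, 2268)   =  756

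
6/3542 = 3/1771 = 0.00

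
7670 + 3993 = 11663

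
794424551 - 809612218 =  - 15187667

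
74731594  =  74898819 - 167225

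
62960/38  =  31480/19 = 1656.84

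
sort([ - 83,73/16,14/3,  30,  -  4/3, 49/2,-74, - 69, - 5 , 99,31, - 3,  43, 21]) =[-83, - 74,- 69, - 5, - 3  , - 4/3, 73/16, 14/3,21,49/2, 30,31, 43,99]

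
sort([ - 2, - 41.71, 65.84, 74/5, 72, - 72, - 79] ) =[ - 79, - 72, - 41.71,-2, 74/5,65.84, 72 ] 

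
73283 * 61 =4470263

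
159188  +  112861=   272049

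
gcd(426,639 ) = 213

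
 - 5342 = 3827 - 9169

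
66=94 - 28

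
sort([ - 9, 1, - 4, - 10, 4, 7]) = [ - 10, - 9,-4, 1, 4, 7]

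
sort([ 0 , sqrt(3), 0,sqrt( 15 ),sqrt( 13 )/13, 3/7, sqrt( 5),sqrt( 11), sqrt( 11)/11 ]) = [ 0,0,  sqrt( 13 )/13, sqrt(11)/11, 3/7,sqrt (3),sqrt( 5),sqrt( 11 ), sqrt( 15)]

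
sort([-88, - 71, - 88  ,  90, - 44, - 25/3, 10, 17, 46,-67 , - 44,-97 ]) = [ - 97, - 88, - 88, - 71, - 67, - 44, - 44, - 25/3, 10, 17, 46, 90 ] 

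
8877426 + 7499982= 16377408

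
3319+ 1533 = 4852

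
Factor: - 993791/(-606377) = 167^(  -  1 )*587^1*1693^1 *3631^(  -  1)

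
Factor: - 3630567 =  -3^1*359^1*3371^1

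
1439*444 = 638916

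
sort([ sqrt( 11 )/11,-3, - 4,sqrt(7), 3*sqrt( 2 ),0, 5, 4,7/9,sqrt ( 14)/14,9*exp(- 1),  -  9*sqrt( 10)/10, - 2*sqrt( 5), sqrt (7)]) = [ - 2 * sqrt( 5 ), - 4 ,-3, - 9*sqrt( 10)/10,0,sqrt( 14 )/14 , sqrt( 11 )/11,7/9,sqrt (7) , sqrt( 7 ), 9* exp(-1 ),4,3*sqrt ( 2),5]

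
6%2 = 0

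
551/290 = 1+ 9/10 = 1.90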